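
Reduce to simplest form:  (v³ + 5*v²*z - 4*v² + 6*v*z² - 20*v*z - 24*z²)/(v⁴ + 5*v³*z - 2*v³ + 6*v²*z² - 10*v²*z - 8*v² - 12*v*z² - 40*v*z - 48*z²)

1/(v + 2)

Factor: v³ + 5*v²*z - 4*v² + 6*v*z² - 20*v*z - 24*z² = (v + 3*z)·(v + 2*z)·(v - 4);  v⁴ + 5*v³*z - 2*v³ + 6*v²*z² - 10*v²*z - 8*v² - 12*v*z² - 40*v*z - 48*z² = (v + 2)·(v + 2*z)·(v + 3*z)·(v - 4)
Cancel the common factors (v + 2*z), (v - 4), (v + 3*z).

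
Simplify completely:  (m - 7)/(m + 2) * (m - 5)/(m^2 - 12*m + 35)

Factor: m^2 - 12*m + 35 = (m - 5)*(m - 7)
Cancel the common factors (m - 7), (m - 5).

1/(m + 2)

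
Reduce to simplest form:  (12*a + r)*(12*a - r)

144*a^2 - r^2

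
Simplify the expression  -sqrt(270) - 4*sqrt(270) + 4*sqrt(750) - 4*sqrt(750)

sqrt(270) = 3*sqrt(30); 4*sqrt(270) = 12*sqrt(30); 4*sqrt(750) = 20*sqrt(30); 4*sqrt(750) = 20*sqrt(30)
Combine: (-3 - 12 + 20 - 20)·sqrt(30) = -15*sqrt(30)

-15*sqrt(30)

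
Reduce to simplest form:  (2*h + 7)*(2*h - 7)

4*h**2 - 49

Difference of squares with P = 2*h, Q = 7.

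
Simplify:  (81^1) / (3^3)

3^1

81^1 = 3^4; 3^3 = 3^3
Combine exponents: 3^1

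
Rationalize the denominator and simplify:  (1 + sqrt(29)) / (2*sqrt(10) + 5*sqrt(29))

(-2*sqrt(290) - 2*sqrt(10) + 5*sqrt(29) + 145)/685

Multiply numerator and denominator by -2*sqrt(10) + 5*sqrt(29).
Denominator becomes 685; numerator becomes -2*sqrt(290) - 2*sqrt(10) + 5*sqrt(29) + 145.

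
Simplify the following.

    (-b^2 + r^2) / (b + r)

-b + r

Difference of squares: factor out (b + r).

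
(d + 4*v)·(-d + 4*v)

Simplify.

Difference of squares with P = 4*v, Q = d.

-d² + 16*v²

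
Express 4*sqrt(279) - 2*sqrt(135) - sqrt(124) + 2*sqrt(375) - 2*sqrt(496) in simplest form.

2*sqrt(31) + 4*sqrt(15)

4*sqrt(279) = 12*sqrt(31); 2*sqrt(135) = 6*sqrt(15); sqrt(124) = 2*sqrt(31); 2*sqrt(375) = 10*sqrt(15); 2*sqrt(496) = 8*sqrt(31)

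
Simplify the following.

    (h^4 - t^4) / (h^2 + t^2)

h^2 - t^2

h^4 - t^4 factors as -(-h + t)*(h + t)*(h^2 + t^2).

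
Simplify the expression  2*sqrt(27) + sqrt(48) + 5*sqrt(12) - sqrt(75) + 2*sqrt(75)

25*sqrt(3)

2*sqrt(27) = 6*sqrt(3); sqrt(48) = 4*sqrt(3); 5*sqrt(12) = 10*sqrt(3); sqrt(75) = 5*sqrt(3); 2*sqrt(75) = 10*sqrt(3)
Combine: (6 + 4 + 10 - 5 + 10)·sqrt(3) = 25*sqrt(3)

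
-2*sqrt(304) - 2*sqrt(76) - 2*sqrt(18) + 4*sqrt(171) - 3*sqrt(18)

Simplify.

2*sqrt(304) = 8*sqrt(19); 2*sqrt(76) = 4*sqrt(19); 2*sqrt(18) = 6*sqrt(2); 4*sqrt(171) = 12*sqrt(19); 3*sqrt(18) = 9*sqrt(2)

-15*sqrt(2)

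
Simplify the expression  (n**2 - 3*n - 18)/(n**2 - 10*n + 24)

(n + 3)/(n - 4)

Factor: n**2 - 3*n - 18 = (n - 6)*(n + 3);  n**2 - 10*n + 24 = (n - 4)*(n - 6)
Cancel the common factor (n - 6).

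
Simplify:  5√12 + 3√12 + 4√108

40*√3

5√12 = 10*√3; 3√12 = 6*√3; 4√108 = 24*√3
Combine: (10 + 6 + 24)·√3 = 40*√3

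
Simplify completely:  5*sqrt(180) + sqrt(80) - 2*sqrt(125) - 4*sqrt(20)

5*sqrt(180) = 30*sqrt(5); sqrt(80) = 4*sqrt(5); 2*sqrt(125) = 10*sqrt(5); 4*sqrt(20) = 8*sqrt(5)
Combine: (30 + 4 - 10 - 8)·sqrt(5) = 16*sqrt(5)

16*sqrt(5)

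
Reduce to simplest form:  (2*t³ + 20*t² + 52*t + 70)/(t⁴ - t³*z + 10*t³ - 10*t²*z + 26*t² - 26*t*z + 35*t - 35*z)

-2/(-t + z)

Factor: 2*t³ + 20*t² + 52*t + 70 = 2·(t + 7)·(t² + 3*t + 5);  t⁴ - t³*z + 10*t³ - 10*t²*z + 26*t² - 26*t*z + 35*t - 35*z = (t + 7)·(t - z)·(t² + 3*t + 5)
Cancel the common factors (t² + 3*t + 5), (t + 7).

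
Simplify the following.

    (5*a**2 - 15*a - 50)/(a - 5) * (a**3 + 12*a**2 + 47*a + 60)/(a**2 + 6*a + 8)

5*a**2 + 40*a + 75

Factor: 5*a**2 - 15*a - 50 = 5*(a + 2)*(a - 5);  a**3 + 12*a**2 + 47*a + 60 = (a + 3)*(a + 4)*(a + 5);  a**2 + 6*a + 8 = (a + 4)*(a + 2)
Cancel the common factors (a - 5), (a + 2), (a + 4).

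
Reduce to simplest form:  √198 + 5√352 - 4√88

15*√22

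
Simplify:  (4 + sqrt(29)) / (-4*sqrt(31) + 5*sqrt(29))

(16*sqrt(31) + 20*sqrt(29) + 4*sqrt(899) + 145)/229

Multiply numerator and denominator by 4*sqrt(31) + 5*sqrt(29).
Denominator becomes 229; numerator becomes 16*sqrt(31) + 20*sqrt(29) + 4*sqrt(899) + 145.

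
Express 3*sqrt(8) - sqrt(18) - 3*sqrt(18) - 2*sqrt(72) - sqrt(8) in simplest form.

-20*sqrt(2)

3*sqrt(8) = 6*sqrt(2); sqrt(18) = 3*sqrt(2); 3*sqrt(18) = 9*sqrt(2); 2*sqrt(72) = 12*sqrt(2); sqrt(8) = 2*sqrt(2)
Combine: (6 - 3 - 9 - 12 - 2)·sqrt(2) = -20*sqrt(2)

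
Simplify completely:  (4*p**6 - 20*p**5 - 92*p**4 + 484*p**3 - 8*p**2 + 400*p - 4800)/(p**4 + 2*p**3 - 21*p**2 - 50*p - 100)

Factor: 4*p**6 - 20*p**5 - 92*p**4 + 484*p**3 - 8*p**2 + 400*p - 4800 = 4*(p - 4)*(p - 5)*(p**2 + 2*p + 4)*(p - 3)*(p + 5);  p**4 + 2*p**3 - 21*p**2 - 50*p - 100 = (p + 5)*(p**2 + 2*p + 4)*(p - 5)
Cancel the common factors (p**2 + 2*p + 4), (p + 5), (p - 5).

4*p**2 - 28*p + 48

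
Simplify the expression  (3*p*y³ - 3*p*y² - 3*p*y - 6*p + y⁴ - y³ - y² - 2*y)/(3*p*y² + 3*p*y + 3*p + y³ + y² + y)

y - 2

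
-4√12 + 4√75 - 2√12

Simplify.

4√12 = 8*√3; 4√75 = 20*√3; 2√12 = 4*√3
Combine: (-8 + 20 - 4)·√3 = 8*√3

8*√3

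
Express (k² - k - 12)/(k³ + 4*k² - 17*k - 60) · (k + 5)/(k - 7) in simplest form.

1/(k - 7)

Factor: k² - k - 12 = (k - 4)·(k + 3);  k³ + 4*k² - 17*k - 60 = (k - 4)·(k + 5)·(k + 3)
Cancel the common factors (k + 5), (k + 3), (k - 4).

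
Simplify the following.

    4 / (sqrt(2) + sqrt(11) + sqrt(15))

Group as (sqrt(2) + sqrt(11)) + sqrt(15); multiply by (sqrt(2) + sqrt(11)) - sqrt(15), then rationalise the remaining surd.

(-2*sqrt(330) - 2*sqrt(15) + 6*sqrt(11) + 24*sqrt(2))/21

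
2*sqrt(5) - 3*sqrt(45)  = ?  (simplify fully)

-7*sqrt(5)

2*sqrt(5) = 2*sqrt(5); 3*sqrt(45) = 9*sqrt(5)
Combine: (2 - 9)·sqrt(5) = -7*sqrt(5)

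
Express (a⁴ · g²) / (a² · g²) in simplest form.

a²

Quotient: a²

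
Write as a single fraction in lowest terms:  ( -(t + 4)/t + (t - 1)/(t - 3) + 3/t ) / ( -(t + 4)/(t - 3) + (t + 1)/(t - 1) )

(-t² - 2*t + 3)/(5*t² - t)

Numerator: -(t + 4)/t + (t - 1)/(t - 3) + 3/t = (t + 3)/(t² - 3*t)
Denominator: -(t + 4)/(t - 3) + (t + 1)/(t - 1) = (-5*t + 1)/(t² - 4*t + 3)
Divide: ((t + 3)/(t² - 3*t)) · ((t² - 4*t + 3)/(-5*t + 1)) = (-t² - 2*t + 3)/(5*t² - t)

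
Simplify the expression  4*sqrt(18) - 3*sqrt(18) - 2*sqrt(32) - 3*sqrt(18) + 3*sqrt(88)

4*sqrt(18) = 12*sqrt(2); 3*sqrt(18) = 9*sqrt(2); 2*sqrt(32) = 8*sqrt(2); 3*sqrt(18) = 9*sqrt(2); 3*sqrt(88) = 6*sqrt(22)

-14*sqrt(2) + 6*sqrt(22)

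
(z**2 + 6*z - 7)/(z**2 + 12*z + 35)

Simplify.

Factor: z**2 + 6*z - 7 = (z - 1)*(z + 7);  z**2 + 12*z + 35 = (z + 5)*(z + 7)
Cancel the common factor (z + 7).

(z - 1)/(z + 5)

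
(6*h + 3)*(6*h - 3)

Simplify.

36*h^2 - 9

(6*h)^2 - (3)^2 = 36*h^2 - 9.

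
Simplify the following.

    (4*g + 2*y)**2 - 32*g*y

After expansion: 16*g**2 - 16*g*y + 4*y**2 — a perfect-square trinomial.

4*(2*g - y)**2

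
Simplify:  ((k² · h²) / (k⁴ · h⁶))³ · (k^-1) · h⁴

1/(h⁸*k⁷)

Inside the bracket: (k^-2) · (h^-4)
Raise to the power 3: (k^-6) · (h^-12)
Multiply by (k^-1) · h⁴: add exponents.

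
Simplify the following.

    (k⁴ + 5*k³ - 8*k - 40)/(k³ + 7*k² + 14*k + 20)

Factor: k⁴ + 5*k³ - 8*k - 40 = (k - 2)·(k² + 2*k + 4)·(k + 5);  k³ + 7*k² + 14*k + 20 = (k² + 2*k + 4)·(k + 5)
Cancel the common factors (k² + 2*k + 4), (k + 5).

k - 2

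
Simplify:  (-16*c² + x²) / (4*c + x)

Factor x^2 - (4*c)^2 and cancel (4*c + x).

-4*c + x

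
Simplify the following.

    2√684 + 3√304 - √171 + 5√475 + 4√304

2√684 = 12*√19; 3√304 = 12*√19; √171 = 3*√19; 5√475 = 25*√19; 4√304 = 16*√19
Combine: (12 + 12 - 3 + 25 + 16)·√19 = 62*√19

62*√19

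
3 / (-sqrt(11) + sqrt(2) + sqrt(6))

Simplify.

Group as (sqrt(2) + sqrt(6)) - sqrt(11); multiply by (sqrt(2) + sqrt(6)) + sqrt(11), then rationalise the remaining surd.

(3*sqrt(11) + 7*sqrt(6) + 15*sqrt(2) + 4*sqrt(33))/13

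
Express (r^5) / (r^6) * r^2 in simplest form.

Quotient: (r^-1)
Multiply by r^2: add exponents.

r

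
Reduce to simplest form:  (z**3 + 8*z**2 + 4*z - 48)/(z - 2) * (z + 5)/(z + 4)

z**2 + 11*z + 30

Factor: z**3 + 8*z**2 + 4*z - 48 = (z - 2)*(z + 4)*(z + 6)
Cancel the common factors (z - 2), (z + 4).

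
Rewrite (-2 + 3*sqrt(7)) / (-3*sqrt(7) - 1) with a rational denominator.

(-65 + 9*sqrt(7))/62

Multiply numerator and denominator by -1 + 3*sqrt(7).
Denominator becomes -62; numerator becomes -9*sqrt(7) + 65.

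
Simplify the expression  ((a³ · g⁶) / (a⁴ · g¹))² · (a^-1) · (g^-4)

g⁶/a³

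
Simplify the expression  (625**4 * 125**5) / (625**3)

5**19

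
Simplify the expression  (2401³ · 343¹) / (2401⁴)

7^(-1)

2401³ = 7^12; 343¹ = 7^3; 2401⁴ = 7^16
Combine exponents: 7^(-1)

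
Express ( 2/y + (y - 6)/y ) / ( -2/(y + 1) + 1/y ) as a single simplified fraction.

Numerator: 2/y + (y - 6)/y = (y - 4)/y
Denominator: -2/(y + 1) + 1/y = (-y + 1)/(y**2 + y)
Divide: ((y - 4)/y) · ((y**2 + y)/(-y + 1)) = (-y**2 + 3*y + 4)/(y - 1)

(-y**2 + 3*y + 4)/(y - 1)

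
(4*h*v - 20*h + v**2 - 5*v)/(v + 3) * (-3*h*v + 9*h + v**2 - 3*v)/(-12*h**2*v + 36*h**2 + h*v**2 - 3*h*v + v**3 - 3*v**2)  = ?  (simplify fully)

(v - 5)/(v + 3)

Factor: 4*h*v - 20*h + v**2 - 5*v = (v - 5)*(4*h + v);  -3*h*v + 9*h + v**2 - 3*v = (-3*h + v)*(v - 3);  -12*h**2*v + 36*h**2 + h*v**2 - 3*h*v + v**3 - 3*v**2 = (4*h + v)*(v - 3)*(-3*h + v)
Cancel the common factors (v - 3), (-3*h + v), (4*h + v).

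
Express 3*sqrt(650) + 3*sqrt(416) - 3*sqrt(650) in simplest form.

3*sqrt(650) = 15*sqrt(26); 3*sqrt(416) = 12*sqrt(26); 3*sqrt(650) = 15*sqrt(26)
Combine: (15 + 12 - 15)·sqrt(26) = 12*sqrt(26)

12*sqrt(26)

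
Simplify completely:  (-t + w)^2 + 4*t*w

After expansion: t^2 + 2*t*w + w^2 — a perfect-square trinomial.

(t + w)^2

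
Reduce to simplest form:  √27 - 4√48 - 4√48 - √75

-34*√3

√27 = 3*√3; 4√48 = 16*√3; 4√48 = 16*√3; √75 = 5*√3
Combine: (3 - 16 - 16 - 5)·√3 = -34*√3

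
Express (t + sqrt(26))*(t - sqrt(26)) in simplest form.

t**2 - 26

(t)**2 - (sqrt(26))**2 = t**2 - 26.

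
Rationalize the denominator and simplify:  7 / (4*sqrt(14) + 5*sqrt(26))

Multiply numerator and denominator by -4*sqrt(14) + 5*sqrt(26).
Denominator becomes 426; numerator becomes -28*sqrt(14) + 35*sqrt(26).

(-28*sqrt(14) + 35*sqrt(26))/426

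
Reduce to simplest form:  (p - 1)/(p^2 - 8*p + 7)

1/(p - 7)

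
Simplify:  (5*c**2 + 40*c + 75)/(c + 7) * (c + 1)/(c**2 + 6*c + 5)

(5*c + 15)/(c + 7)

Factor: 5*c**2 + 40*c + 75 = 5*(c + 5)*(c + 3);  c**2 + 6*c + 5 = (c + 1)*(c + 5)
Cancel the common factors (c + 1), (c + 5).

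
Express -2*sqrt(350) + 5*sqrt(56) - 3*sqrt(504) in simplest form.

2*sqrt(350) = 10*sqrt(14); 5*sqrt(56) = 10*sqrt(14); 3*sqrt(504) = 18*sqrt(14)
Combine: (-10 + 10 - 18)·sqrt(14) = -18*sqrt(14)

-18*sqrt(14)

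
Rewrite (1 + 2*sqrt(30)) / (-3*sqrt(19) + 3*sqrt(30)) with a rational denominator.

(sqrt(19) + sqrt(30) + 2*sqrt(570) + 60)/33

Multiply numerator and denominator by 3*sqrt(19) + 3*sqrt(30).
Denominator becomes 99; numerator becomes 3*sqrt(19) + 3*sqrt(30) + 6*sqrt(570) + 180.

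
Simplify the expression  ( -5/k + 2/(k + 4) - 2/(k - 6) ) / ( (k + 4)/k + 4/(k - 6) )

-5/(k + 4)

Numerator: -5/k + 2/(k + 4) - 2/(k - 6) = (-5*k² - 10*k + 120)/(k³ - 2*k² - 24*k)
Denominator: (k + 4)/k + 4/(k - 6) = (k² + 2*k - 24)/(k² - 6*k)
Divide: ((-5*k² - 10*k + 120)/(k³ - 2*k² - 24*k)) · ((k² - 6*k)/(k² + 2*k - 24)) = -5/(k + 4)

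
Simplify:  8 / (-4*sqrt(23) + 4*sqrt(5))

(-sqrt(23) - sqrt(5))/9

Multiply numerator and denominator by 4*sqrt(5) + 4*sqrt(23).
Denominator becomes -288; numerator becomes 32*sqrt(5) + 32*sqrt(23).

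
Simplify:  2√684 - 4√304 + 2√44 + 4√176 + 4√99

2√684 = 12*√19; 4√304 = 16*√19; 2√44 = 4*√11; 4√176 = 16*√11; 4√99 = 12*√11

-4*√19 + 32*√11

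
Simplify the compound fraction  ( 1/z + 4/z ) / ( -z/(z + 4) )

Numerator: 1/z + 4/z = 5/z
Denominator: -z/(z + 4) = -z/(z + 4)
Divide: (5/z) · (-(z + 4)/z) = (-5*z - 20)/z**2

(-5*z - 20)/z**2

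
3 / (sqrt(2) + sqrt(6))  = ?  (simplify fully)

Multiply numerator and denominator by -sqrt(2) + sqrt(6).
Denominator becomes 4; numerator becomes -3*sqrt(2) + 3*sqrt(6).

(-3*sqrt(2) + 3*sqrt(6))/4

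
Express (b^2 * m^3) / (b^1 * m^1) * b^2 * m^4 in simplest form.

Quotient: b^1 * m^2
Multiply by b^2 * m^4: add exponents.

b^3*m^6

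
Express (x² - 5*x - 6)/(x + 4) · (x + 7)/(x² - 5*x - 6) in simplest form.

(x + 7)/(x + 4)

Factor: x² - 5*x - 6 = (x - 6)·(x + 1);  x² - 5*x - 6 = (x + 1)·(x - 6)
Cancel the common factors (x + 1), (x - 6).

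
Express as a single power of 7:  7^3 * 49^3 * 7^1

7^3 = 7^3; 49^3 = 7^6; 7^1 = 7^1
Combine exponents: 7^10

7^10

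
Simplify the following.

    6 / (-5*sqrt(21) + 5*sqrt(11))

(-3*sqrt(21) - 3*sqrt(11))/25

Multiply numerator and denominator by 5*sqrt(11) + 5*sqrt(21).
Denominator becomes -250; numerator becomes 30*sqrt(11) + 30*sqrt(21).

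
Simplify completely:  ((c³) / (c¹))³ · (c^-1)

c⁵

Inside the bracket: c²
Raise to the power 3: c⁶
Multiply by (c^-1): add exponents.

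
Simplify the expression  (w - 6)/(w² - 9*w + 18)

Factor: w² - 9*w + 18 = (w - 3)·(w - 6)
Cancel the common factor (w - 6).

1/(w - 3)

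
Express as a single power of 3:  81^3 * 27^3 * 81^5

3^41

81^3 = 3^12; 27^3 = 3^9; 81^5 = 3^20
Combine exponents: 3^41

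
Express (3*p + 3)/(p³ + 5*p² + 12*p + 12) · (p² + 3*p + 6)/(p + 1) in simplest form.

3/(p + 2)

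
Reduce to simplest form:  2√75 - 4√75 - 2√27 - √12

-18*√3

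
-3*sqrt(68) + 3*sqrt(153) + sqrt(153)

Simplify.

6*sqrt(17)

3*sqrt(68) = 6*sqrt(17); 3*sqrt(153) = 9*sqrt(17); sqrt(153) = 3*sqrt(17)
Combine: (-6 + 9 + 3)·sqrt(17) = 6*sqrt(17)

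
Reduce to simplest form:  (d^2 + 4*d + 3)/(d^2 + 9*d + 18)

Factor: d^2 + 4*d + 3 = (d + 1)*(d + 3);  d^2 + 9*d + 18 = (d + 6)*(d + 3)
Cancel the common factor (d + 3).

(d + 1)/(d + 6)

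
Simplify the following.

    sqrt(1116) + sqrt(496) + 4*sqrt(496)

26*sqrt(31)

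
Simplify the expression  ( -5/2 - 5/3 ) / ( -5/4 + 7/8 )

Numerator: -5/2 - 5/3 = -25/6
Denominator: -5/4 + 7/8 = -3/8
Divide: (-25/6) · (-8/3) = 100/9

100/9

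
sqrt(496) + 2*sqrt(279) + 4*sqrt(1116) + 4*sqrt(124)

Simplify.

sqrt(496) = 4*sqrt(31); 2*sqrt(279) = 6*sqrt(31); 4*sqrt(1116) = 24*sqrt(31); 4*sqrt(124) = 8*sqrt(31)
Combine: (4 + 6 + 24 + 8)·sqrt(31) = 42*sqrt(31)

42*sqrt(31)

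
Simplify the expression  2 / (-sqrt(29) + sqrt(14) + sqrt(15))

(14*sqrt(15) + 15*sqrt(14) + sqrt(6090))/210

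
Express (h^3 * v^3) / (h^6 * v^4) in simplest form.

1/(h^3*v)

Quotient: (h^-3) * (v^-1)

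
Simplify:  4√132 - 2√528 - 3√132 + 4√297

4√132 = 8*√33; 2√528 = 8*√33; 3√132 = 6*√33; 4√297 = 12*√33
Combine: (8 - 8 - 6 + 12)·√33 = 6*√33

6*√33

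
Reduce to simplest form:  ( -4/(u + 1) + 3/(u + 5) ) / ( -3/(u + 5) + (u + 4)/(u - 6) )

Numerator: -4/(u + 1) + 3/(u + 5) = (-u - 17)/(u² + 6*u + 5)
Denominator: -3/(u + 5) + (u + 4)/(u - 6) = (u² + 6*u + 38)/(u² - u - 30)
Divide: ((-u - 17)/(u² + 6*u + 5)) · ((u² - u - 30)/(u² + 6*u + 38)) = (-u² - 11*u + 102)/(u³ + 7*u² + 44*u + 38)

(-u² - 11*u + 102)/(u³ + 7*u² + 44*u + 38)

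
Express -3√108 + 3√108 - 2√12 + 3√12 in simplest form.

2*√3

3√108 = 18*√3; 3√108 = 18*√3; 2√12 = 4*√3; 3√12 = 6*√3
Combine: (-18 + 18 - 4 + 6)·√3 = 2*√3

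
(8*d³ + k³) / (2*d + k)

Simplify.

(2*d)^3 + k^3 = (2*d + k)(4*d² - 2*d*k + k²).

4*d² - 2*d*k + k²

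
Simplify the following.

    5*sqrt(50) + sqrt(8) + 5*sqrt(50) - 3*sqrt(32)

5*sqrt(50) = 25*sqrt(2); sqrt(8) = 2*sqrt(2); 5*sqrt(50) = 25*sqrt(2); 3*sqrt(32) = 12*sqrt(2)
Combine: (25 + 2 + 25 - 12)·sqrt(2) = 40*sqrt(2)

40*sqrt(2)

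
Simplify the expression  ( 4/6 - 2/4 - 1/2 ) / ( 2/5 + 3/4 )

-20/69

Numerator: 4/6 - 2/4 - 1/2 = -1/3
Denominator: 2/5 + 3/4 = 23/20
Divide: (-1/3) · (20/23) = -20/69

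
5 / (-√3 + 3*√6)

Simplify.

(5*√3 + 15*√6)/51

Multiply numerator and denominator by √3 + 3*√6.
Denominator becomes 51; numerator becomes 5*√3 + 15*√6.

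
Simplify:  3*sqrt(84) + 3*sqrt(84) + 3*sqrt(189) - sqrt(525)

3*sqrt(84) = 6*sqrt(21); 3*sqrt(84) = 6*sqrt(21); 3*sqrt(189) = 9*sqrt(21); sqrt(525) = 5*sqrt(21)
Combine: (6 + 6 + 9 - 5)·sqrt(21) = 16*sqrt(21)

16*sqrt(21)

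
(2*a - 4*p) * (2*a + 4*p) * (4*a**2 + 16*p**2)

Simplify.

((2*a)+(4*p))((2*a)-(4*p)) = 4*a**2 - 16*p**2; continue pairing.

16*a**4 - 256*p**4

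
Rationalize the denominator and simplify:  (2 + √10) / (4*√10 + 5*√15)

(-40 - 8*√10 + 10*√15 + 25*√6)/215

Multiply numerator and denominator by -5*√15 + 4*√10.
Denominator becomes -215; numerator becomes -25*√6 - 10*√15 + 8*√10 + 40.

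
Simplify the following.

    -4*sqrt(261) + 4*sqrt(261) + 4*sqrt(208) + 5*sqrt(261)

16*sqrt(13) + 15*sqrt(29)

4*sqrt(261) = 12*sqrt(29); 4*sqrt(261) = 12*sqrt(29); 4*sqrt(208) = 16*sqrt(13); 5*sqrt(261) = 15*sqrt(29)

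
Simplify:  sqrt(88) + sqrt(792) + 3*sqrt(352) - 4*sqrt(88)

12*sqrt(22)

sqrt(88) = 2*sqrt(22); sqrt(792) = 6*sqrt(22); 3*sqrt(352) = 12*sqrt(22); 4*sqrt(88) = 8*sqrt(22)
Combine: (2 + 6 + 12 - 8)·sqrt(22) = 12*sqrt(22)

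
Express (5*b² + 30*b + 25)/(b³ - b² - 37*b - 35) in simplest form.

Factor: 5*b² + 30*b + 25 = 5·(b + 1)·(b + 5);  b³ - b² - 37*b - 35 = (b + 1)·(b + 5)·(b - 7)
Cancel the common factors (b + 5), (b + 1).

5/(b - 7)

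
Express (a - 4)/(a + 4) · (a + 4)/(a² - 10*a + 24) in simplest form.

Factor: a² - 10*a + 24 = (a - 4)·(a - 6)
Cancel the common factors (a + 4), (a - 4).

1/(a - 6)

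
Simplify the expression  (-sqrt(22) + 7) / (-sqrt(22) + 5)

(2*sqrt(22) + 13)/3

Multiply numerator and denominator by sqrt(22) + 5.
Denominator becomes 3; numerator becomes 2*sqrt(22) + 13.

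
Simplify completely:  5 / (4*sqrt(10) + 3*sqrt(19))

Multiply numerator and denominator by -3*sqrt(19) + 4*sqrt(10).
Denominator becomes -11; numerator becomes -15*sqrt(19) + 20*sqrt(10).

(-20*sqrt(10) + 15*sqrt(19))/11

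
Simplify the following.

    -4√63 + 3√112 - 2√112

4√63 = 12*√7; 3√112 = 12*√7; 2√112 = 8*√7
Combine: (-12 + 12 - 8)·√7 = -8*√7

-8*√7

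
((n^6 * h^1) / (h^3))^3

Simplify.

Inside the bracket: n^6 * (h^-2)
Raise to the power 3: n^18 * (h^-6)

n^18/h^6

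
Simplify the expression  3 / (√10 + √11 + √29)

Group as (√11 + √29) + √10; multiply by (√11 + √29) - √10, then rationalise the remaining surd.

(-3*√3190 - 12*√29 + 42*√11 + 45*√10)/188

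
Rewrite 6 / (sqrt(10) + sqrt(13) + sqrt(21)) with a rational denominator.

(-sqrt(2730) + sqrt(21) + 9*sqrt(13) + 12*sqrt(10))/43

Group as (sqrt(10) + sqrt(13)) + sqrt(21); multiply by (sqrt(10) + sqrt(13)) - sqrt(21), then rationalise the remaining surd.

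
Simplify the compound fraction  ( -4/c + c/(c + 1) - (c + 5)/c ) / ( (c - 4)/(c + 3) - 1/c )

Numerator: -4/c + c/(c + 1) - (c + 5)/c = (-10*c - 9)/(c² + c)
Denominator: (c - 4)/(c + 3) - 1/c = (c² - 5*c - 3)/(c² + 3*c)
Divide: ((-10*c - 9)/(c² + c)) · ((c² + 3*c)/(c² - 5*c - 3)) = (-10*c² - 39*c - 27)/(c³ - 4*c² - 8*c - 3)

(-10*c² - 39*c - 27)/(c³ - 4*c² - 8*c - 3)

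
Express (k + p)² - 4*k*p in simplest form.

(k - p)²

Expand the square and combine the 4*k*p term.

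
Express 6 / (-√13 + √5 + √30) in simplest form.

(-33*√13 - 18*√30 + 57*√5 + 15*√78)/29

Group as (√5 + √30) - √13; multiply by (√5 + √30) + √13, then rationalise the remaining surd.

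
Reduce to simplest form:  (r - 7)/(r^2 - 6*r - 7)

Factor: r^2 - 6*r - 7 = (r - 7)*(r + 1)
Cancel the common factor (r - 7).

1/(r + 1)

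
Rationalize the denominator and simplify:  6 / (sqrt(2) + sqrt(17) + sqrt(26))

(-8*sqrt(221) - 14*sqrt(26) + 22*sqrt(17) + 82*sqrt(2))/29

Group as (sqrt(17) + sqrt(26)) + sqrt(2); multiply by (sqrt(17) + sqrt(26)) - sqrt(2), then rationalise the remaining surd.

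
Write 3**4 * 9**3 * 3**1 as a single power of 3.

3**11

3**4 = 3**4; 9**3 = 3**6; 3**1 = 3**1
Combine exponents: 3**11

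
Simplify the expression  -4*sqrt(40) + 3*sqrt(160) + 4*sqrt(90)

4*sqrt(40) = 8*sqrt(10); 3*sqrt(160) = 12*sqrt(10); 4*sqrt(90) = 12*sqrt(10)
Combine: (-8 + 12 + 12)·sqrt(10) = 16*sqrt(10)

16*sqrt(10)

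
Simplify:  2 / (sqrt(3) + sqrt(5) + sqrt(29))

(-54*sqrt(5) - 62*sqrt(3) + 4*sqrt(435) + 42*sqrt(29))/381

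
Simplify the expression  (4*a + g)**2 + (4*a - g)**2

32*a**2 + 2*g**2

Write as f((4*a),g) + f((4*a),-g) and expand.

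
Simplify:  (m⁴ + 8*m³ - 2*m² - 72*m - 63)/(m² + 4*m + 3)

Factor: m⁴ + 8*m³ - 2*m² - 72*m - 63 = (m + 7)·(m - 3)·(m + 3)·(m + 1);  m² + 4*m + 3 = (m + 3)·(m + 1)
Cancel the common factors (m + 3), (m + 1).

m² + 4*m - 21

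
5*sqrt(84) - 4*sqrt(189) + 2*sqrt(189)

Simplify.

4*sqrt(21)

5*sqrt(84) = 10*sqrt(21); 4*sqrt(189) = 12*sqrt(21); 2*sqrt(189) = 6*sqrt(21)
Combine: (10 - 12 + 6)·sqrt(21) = 4*sqrt(21)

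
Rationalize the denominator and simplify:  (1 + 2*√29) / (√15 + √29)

(-2*√435 - √15 + √29 + 58)/14

Multiply numerator and denominator by -√15 + √29.
Denominator becomes 14; numerator becomes -2*√435 - √15 + √29 + 58.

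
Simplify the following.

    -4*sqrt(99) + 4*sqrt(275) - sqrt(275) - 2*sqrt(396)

4*sqrt(99) = 12*sqrt(11); 4*sqrt(275) = 20*sqrt(11); sqrt(275) = 5*sqrt(11); 2*sqrt(396) = 12*sqrt(11)
Combine: (-12 + 20 - 5 - 12)·sqrt(11) = -9*sqrt(11)

-9*sqrt(11)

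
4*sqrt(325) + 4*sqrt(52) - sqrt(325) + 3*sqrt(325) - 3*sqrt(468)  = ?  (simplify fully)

4*sqrt(325) = 20*sqrt(13); 4*sqrt(52) = 8*sqrt(13); sqrt(325) = 5*sqrt(13); 3*sqrt(325) = 15*sqrt(13); 3*sqrt(468) = 18*sqrt(13)
Combine: (20 + 8 - 5 + 15 - 18)·sqrt(13) = 20*sqrt(13)

20*sqrt(13)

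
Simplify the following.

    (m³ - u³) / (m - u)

m^3 - u^3 = (m - u)(m² + m*u + u²).

m² + m*u + u²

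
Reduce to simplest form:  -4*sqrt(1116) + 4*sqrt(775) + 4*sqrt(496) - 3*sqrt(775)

-3*sqrt(31)

4*sqrt(1116) = 24*sqrt(31); 4*sqrt(775) = 20*sqrt(31); 4*sqrt(496) = 16*sqrt(31); 3*sqrt(775) = 15*sqrt(31)
Combine: (-24 + 20 + 16 - 15)·sqrt(31) = -3*sqrt(31)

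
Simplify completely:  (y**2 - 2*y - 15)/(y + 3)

y - 5

Factor: y**2 - 2*y - 15 = (y - 5)*(y + 3)
Cancel the common factor (y + 3).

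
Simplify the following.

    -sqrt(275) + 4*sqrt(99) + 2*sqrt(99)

13*sqrt(11)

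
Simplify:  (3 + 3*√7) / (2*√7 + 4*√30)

(-21 - 3*√7 + 6*√30 + 6*√210)/226

Multiply numerator and denominator by -4*√30 + 2*√7.
Denominator becomes -452; numerator becomes -12*√210 - 12*√30 + 6*√7 + 42.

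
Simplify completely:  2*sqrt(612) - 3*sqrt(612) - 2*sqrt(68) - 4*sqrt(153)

2*sqrt(612) = 12*sqrt(17); 3*sqrt(612) = 18*sqrt(17); 2*sqrt(68) = 4*sqrt(17); 4*sqrt(153) = 12*sqrt(17)
Combine: (12 - 18 - 4 - 12)·sqrt(17) = -22*sqrt(17)

-22*sqrt(17)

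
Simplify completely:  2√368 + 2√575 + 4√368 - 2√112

-8*√7 + 34*√23

2√368 = 8*√23; 2√575 = 10*√23; 4√368 = 16*√23; 2√112 = 8*√7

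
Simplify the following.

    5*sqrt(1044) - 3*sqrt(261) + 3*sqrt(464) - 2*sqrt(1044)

21*sqrt(29)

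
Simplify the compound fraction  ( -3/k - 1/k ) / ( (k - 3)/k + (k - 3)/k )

Numerator: -3/k - 1/k = -4/k
Denominator: (k - 3)/k + (k - 3)/k = (2*k - 6)/k
Divide: (-4/k) · (k/(2*k - 6)) = -2/(k - 3)

-2/(k - 3)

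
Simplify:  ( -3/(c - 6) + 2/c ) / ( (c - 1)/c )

Numerator: -3/(c - 6) + 2/c = (-c - 12)/(c^2 - 6*c)
Denominator: (c - 1)/c = (c - 1)/c
Divide: ((-c - 12)/(c^2 - 6*c)) · (c/(c - 1)) = (-c - 12)/(c^2 - 7*c + 6)

(-c - 12)/(c^2 - 7*c + 6)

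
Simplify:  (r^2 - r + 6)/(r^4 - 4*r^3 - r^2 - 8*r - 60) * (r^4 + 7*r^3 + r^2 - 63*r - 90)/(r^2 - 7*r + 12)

Factor: r^4 - 4*r^3 - r^2 - 8*r - 60 = (r - 5)*(r^2 - r + 6)*(r + 2);  r^4 + 7*r^3 + r^2 - 63*r - 90 = (r + 2)*(r + 3)*(r + 5)*(r - 3);  r^2 - 7*r + 12 = (r - 4)*(r - 3)
Cancel the common factors (r^2 - r + 6), (r + 2), (r - 3).

(r^2 + 8*r + 15)/(r^2 - 9*r + 20)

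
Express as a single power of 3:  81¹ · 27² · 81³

3^22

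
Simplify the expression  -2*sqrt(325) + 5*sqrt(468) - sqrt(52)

18*sqrt(13)

2*sqrt(325) = 10*sqrt(13); 5*sqrt(468) = 30*sqrt(13); sqrt(52) = 2*sqrt(13)
Combine: (-10 + 30 - 2)·sqrt(13) = 18*sqrt(13)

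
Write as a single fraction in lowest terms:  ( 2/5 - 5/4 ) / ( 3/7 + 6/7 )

-119/180

Numerator: 2/5 - 5/4 = -17/20
Denominator: 3/7 + 6/7 = 9/7
Divide: (-17/20) · (7/9) = -119/180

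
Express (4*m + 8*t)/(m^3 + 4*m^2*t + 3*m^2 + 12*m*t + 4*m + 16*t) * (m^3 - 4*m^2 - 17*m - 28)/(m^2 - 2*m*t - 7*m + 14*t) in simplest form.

Factor: 4*m + 8*t = 4*(m + 2*t);  m^3 + 4*m^2*t + 3*m^2 + 12*m*t + 4*m + 16*t = (m + 4*t)*(m^2 + 3*m + 4);  m^3 - 4*m^2 - 17*m - 28 = (m^2 + 3*m + 4)*(m - 7);  m^2 - 2*m*t - 7*m + 14*t = (m - 2*t)*(m - 7)
Cancel the common factors (m^2 + 3*m + 4), (m - 7).

(-4*m - 8*t)/(-m^2 - 2*m*t + 8*t^2)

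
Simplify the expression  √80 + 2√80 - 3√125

√80 = 4*√5; 2√80 = 8*√5; 3√125 = 15*√5
Combine: (4 + 8 - 15)·√5 = -3*√5

-3*√5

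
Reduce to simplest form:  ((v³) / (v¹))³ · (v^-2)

v⁴

Inside the bracket: v²
Raise to the power 3: v⁶
Multiply by (v^-2): add exponents.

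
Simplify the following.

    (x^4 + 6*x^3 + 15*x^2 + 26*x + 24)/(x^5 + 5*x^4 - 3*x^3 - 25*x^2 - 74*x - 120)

Factor: x^4 + 6*x^3 + 15*x^2 + 26*x + 24 = (x + 3)*(x + 2)*(x^2 + x + 4);  x^5 + 5*x^4 - 3*x^3 - 25*x^2 - 74*x - 120 = (x + 5)*(x - 3)*(x^2 + x + 4)*(x + 2)
Cancel the common factors (x^2 + x + 4), (x + 2).

(x + 3)/(x^2 + 2*x - 15)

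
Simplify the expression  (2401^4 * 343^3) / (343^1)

2401^4 = 7^16; 343^3 = 7^9; 343^1 = 7^3
Combine exponents: 7^22

7^22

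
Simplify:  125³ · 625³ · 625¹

125³ = 5^9; 625³ = 5^12; 625¹ = 5^4
Combine exponents: 5^25

5^25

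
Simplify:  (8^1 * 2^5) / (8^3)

2^(-1)

8^1 = 2^3; 2^5 = 2^5; 8^3 = 2^9
Combine exponents: 2^(-1)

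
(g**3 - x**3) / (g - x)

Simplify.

g**3 - x**3 = (g - x)(g**2 + g*x + x**2).

g**2 + g*x + x**2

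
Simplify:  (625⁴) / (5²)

625⁴ = 5^16; 5² = 5^2
Combine exponents: 5^14

5^14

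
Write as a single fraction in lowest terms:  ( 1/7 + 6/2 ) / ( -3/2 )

-44/21

Numerator: 1/7 + 6/2 = 22/7
Denominator: -3/2 = -3/2
Divide: (22/7) · (-2/3) = -44/21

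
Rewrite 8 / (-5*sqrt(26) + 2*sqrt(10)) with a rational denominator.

Multiply numerator and denominator by 2*sqrt(10) + 5*sqrt(26).
Denominator becomes -610; numerator becomes 16*sqrt(10) + 40*sqrt(26).

(-20*sqrt(26) - 8*sqrt(10))/305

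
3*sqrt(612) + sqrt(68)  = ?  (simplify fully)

20*sqrt(17)

3*sqrt(612) = 18*sqrt(17); sqrt(68) = 2*sqrt(17)
Combine: (18 + 2)·sqrt(17) = 20*sqrt(17)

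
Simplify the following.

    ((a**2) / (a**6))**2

Inside the bracket: (a**-4)
Raise to the power 2: (a**-8)

a**(-8)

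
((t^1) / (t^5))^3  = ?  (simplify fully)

Inside the bracket: (t^-4)
Raise to the power 3: (t^-12)

t^(-12)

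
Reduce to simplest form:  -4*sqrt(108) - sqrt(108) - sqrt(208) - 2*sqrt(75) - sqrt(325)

4*sqrt(108) = 24*sqrt(3); sqrt(108) = 6*sqrt(3); sqrt(208) = 4*sqrt(13); 2*sqrt(75) = 10*sqrt(3); sqrt(325) = 5*sqrt(13)

-40*sqrt(3) - 9*sqrt(13)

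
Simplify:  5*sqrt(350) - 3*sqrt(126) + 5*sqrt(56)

5*sqrt(350) = 25*sqrt(14); 3*sqrt(126) = 9*sqrt(14); 5*sqrt(56) = 10*sqrt(14)
Combine: (25 - 9 + 10)·sqrt(14) = 26*sqrt(14)

26*sqrt(14)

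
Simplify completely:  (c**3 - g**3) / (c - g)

c**2 + c*g + g**2

Apply the difference-of-cubes factorisation and cancel (c - g).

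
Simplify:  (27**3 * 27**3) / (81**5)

3**(-2)

27**3 = 3**9; 27**3 = 3**9; 81**5 = 3**20
Combine exponents: 3**(-2)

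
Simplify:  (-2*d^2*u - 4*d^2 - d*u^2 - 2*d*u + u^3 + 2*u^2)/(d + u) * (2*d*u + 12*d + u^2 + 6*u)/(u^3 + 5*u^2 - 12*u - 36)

(-4*d^2 + u^2)/(u - 3)

Factor: -2*d^2*u - 4*d^2 - d*u^2 - 2*d*u + u^3 + 2*u^2 = (u + 2)*(d + u)*(-2*d + u);  2*d*u + 12*d + u^2 + 6*u = (2*d + u)*(u + 6);  u^3 + 5*u^2 - 12*u - 36 = (u + 2)*(u - 3)*(u + 6)
Cancel the common factors (d + u), (u + 2), (u + 6).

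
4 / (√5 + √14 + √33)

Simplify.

Group as (√5 + √14) + √33; multiply by (√5 + √14) - √33, then rationalise the remaining surd.

(-2*√2310 - 14*√33 + 24*√14 + 42*√5)/21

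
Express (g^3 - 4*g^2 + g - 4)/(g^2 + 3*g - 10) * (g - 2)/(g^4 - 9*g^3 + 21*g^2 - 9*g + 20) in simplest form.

1/(g^2 - 25)

Factor: g^3 - 4*g^2 + g - 4 = (g - 4)*(g^2 + 1);  g^2 + 3*g - 10 = (g + 5)*(g - 2);  g^4 - 9*g^3 + 21*g^2 - 9*g + 20 = (g^2 + 1)*(g - 4)*(g - 5)
Cancel the common factors (g^2 + 1), (g - 4), (g - 2).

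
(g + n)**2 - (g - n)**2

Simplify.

Binomially expand both and collect terms in g, n.

4*g*n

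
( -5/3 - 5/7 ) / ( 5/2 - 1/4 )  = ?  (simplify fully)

-200/189

Numerator: -5/3 - 5/7 = -50/21
Denominator: 5/2 - 1/4 = 9/4
Divide: (-50/21) · (4/9) = -200/189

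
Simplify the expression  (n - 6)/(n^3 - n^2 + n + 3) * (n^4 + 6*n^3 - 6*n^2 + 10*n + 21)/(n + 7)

n - 6

Factor: n^3 - n^2 + n + 3 = (n^2 - 2*n + 3)*(n + 1);  n^4 + 6*n^3 - 6*n^2 + 10*n + 21 = (n + 1)*(n^2 - 2*n + 3)*(n + 7)
Cancel the common factors (n^2 - 2*n + 3), (n + 7), (n + 1).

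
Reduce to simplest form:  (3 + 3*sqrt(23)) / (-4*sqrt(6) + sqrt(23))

(-12*sqrt(138) - 69 - 12*sqrt(6) - 3*sqrt(23))/73

Multiply numerator and denominator by sqrt(23) + 4*sqrt(6).
Denominator becomes -73; numerator becomes 3*sqrt(23) + 12*sqrt(6) + 69 + 12*sqrt(138).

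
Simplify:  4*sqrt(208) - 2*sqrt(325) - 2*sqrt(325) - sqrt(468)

-10*sqrt(13)

4*sqrt(208) = 16*sqrt(13); 2*sqrt(325) = 10*sqrt(13); 2*sqrt(325) = 10*sqrt(13); sqrt(468) = 6*sqrt(13)
Combine: (16 - 10 - 10 - 6)·sqrt(13) = -10*sqrt(13)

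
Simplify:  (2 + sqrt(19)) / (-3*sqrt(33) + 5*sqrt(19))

(6*sqrt(33) + 10*sqrt(19) + 3*sqrt(627) + 95)/178

Multiply numerator and denominator by 3*sqrt(33) + 5*sqrt(19).
Denominator becomes 178; numerator becomes 6*sqrt(33) + 10*sqrt(19) + 3*sqrt(627) + 95.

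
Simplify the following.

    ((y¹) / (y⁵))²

y^(-8)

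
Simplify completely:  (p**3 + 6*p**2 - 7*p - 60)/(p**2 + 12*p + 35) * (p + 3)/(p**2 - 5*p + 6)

(p**2 + 7*p + 12)/(p**2 + 5*p - 14)

Factor: p**3 + 6*p**2 - 7*p - 60 = (p - 3)*(p + 5)*(p + 4);  p**2 + 12*p + 35 = (p + 7)*(p + 5);  p**2 - 5*p + 6 = (p - 3)*(p - 2)
Cancel the common factors (p + 5), (p - 3).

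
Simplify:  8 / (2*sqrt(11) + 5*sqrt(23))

(-16*sqrt(11) + 40*sqrt(23))/531

Multiply numerator and denominator by -5*sqrt(23) + 2*sqrt(11).
Denominator becomes -531; numerator becomes -40*sqrt(23) + 16*sqrt(11).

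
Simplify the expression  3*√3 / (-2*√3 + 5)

Multiply numerator and denominator by 2*√3 + 5.
Denominator becomes 13; numerator becomes 18 + 15*√3.

(18 + 15*√3)/13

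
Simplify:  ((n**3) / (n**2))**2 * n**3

n**5

Inside the bracket: n**1
Raise to the power 2: n**2
Multiply by n**3: add exponents.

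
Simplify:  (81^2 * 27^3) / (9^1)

81^2 = 3^8; 27^3 = 3^9; 9^1 = 3^2
Combine exponents: 3^15

3^15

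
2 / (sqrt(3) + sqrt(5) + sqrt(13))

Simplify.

Group as (sqrt(3) + sqrt(5)) + sqrt(13); multiply by (sqrt(3) + sqrt(5)) - sqrt(13), then rationalise the remaining surd.

(-4*sqrt(195) - 10*sqrt(13) + 22*sqrt(5) + 30*sqrt(3))/35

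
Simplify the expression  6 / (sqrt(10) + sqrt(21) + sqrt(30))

Group as (sqrt(10) + sqrt(30)) + sqrt(21); multiply by (sqrt(10) + sqrt(30)) - sqrt(21), then rationalise the remaining surd.

(-360*sqrt(7) + 6*sqrt(30) + 114*sqrt(21) + 246*sqrt(10))/839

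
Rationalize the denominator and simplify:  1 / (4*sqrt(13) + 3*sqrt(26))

(-4*sqrt(13) + 3*sqrt(26))/26

Multiply numerator and denominator by -3*sqrt(26) + 4*sqrt(13).
Denominator becomes -26; numerator becomes -3*sqrt(26) + 4*sqrt(13).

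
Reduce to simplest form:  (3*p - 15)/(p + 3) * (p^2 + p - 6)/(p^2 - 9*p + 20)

Factor: 3*p - 15 = 3*(p - 5);  p^2 + p - 6 = (p - 2)*(p + 3);  p^2 - 9*p + 20 = (p - 4)*(p - 5)
Cancel the common factors (p - 5), (p + 3).

(3*p - 6)/(p - 4)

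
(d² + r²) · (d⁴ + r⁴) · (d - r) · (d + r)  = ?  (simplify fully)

d⁸ - r⁸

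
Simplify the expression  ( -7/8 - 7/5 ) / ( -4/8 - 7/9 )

819/460

Numerator: -7/8 - 7/5 = -91/40
Denominator: -4/8 - 7/9 = -23/18
Divide: (-91/40) · (-18/23) = 819/460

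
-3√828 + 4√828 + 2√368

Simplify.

14*√23

3√828 = 18*√23; 4√828 = 24*√23; 2√368 = 8*√23
Combine: (-18 + 24 + 8)·√23 = 14*√23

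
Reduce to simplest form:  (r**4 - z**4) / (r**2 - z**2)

r**4 - z**4 factors as -(-r + z)*(r + z)*(r**2 + z**2).

r**2 + z**2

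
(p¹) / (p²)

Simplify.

1/p

Quotient: (p^-1)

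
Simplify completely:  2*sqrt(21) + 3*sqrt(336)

14*sqrt(21)

2*sqrt(21) = 2*sqrt(21); 3*sqrt(336) = 12*sqrt(21)
Combine: (2 + 12)·sqrt(21) = 14*sqrt(21)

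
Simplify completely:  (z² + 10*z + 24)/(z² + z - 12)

(z + 6)/(z - 3)

Factor: z² + 10*z + 24 = (z + 6)·(z + 4);  z² + z - 12 = (z - 3)·(z + 4)
Cancel the common factor (z + 4).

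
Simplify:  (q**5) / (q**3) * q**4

q**6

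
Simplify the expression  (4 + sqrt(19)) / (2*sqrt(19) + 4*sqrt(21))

(-19 - 4*sqrt(19) + 8*sqrt(21) + 2*sqrt(399))/130

Multiply numerator and denominator by -4*sqrt(21) + 2*sqrt(19).
Denominator becomes -260; numerator becomes -4*sqrt(399) - 16*sqrt(21) + 8*sqrt(19) + 38.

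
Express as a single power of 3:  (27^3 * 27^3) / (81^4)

27^3 = 3^9; 27^3 = 3^9; 81^4 = 3^16
Combine exponents: 3^2

3^2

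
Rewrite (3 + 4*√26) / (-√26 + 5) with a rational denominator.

-119 - 23*√26

Multiply numerator and denominator by 5 + √26.
Denominator becomes -1; numerator becomes 23*√26 + 119.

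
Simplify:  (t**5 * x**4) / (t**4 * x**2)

Quotient: t**1 * x**2

t*x**2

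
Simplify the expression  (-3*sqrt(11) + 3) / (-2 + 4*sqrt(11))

Multiply numerator and denominator by -4*sqrt(11) - 2.
Denominator becomes -172; numerator becomes -6*sqrt(11) + 126.

(-63 + 3*sqrt(11))/86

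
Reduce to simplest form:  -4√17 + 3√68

2*√17

4√17 = 4*√17; 3√68 = 6*√17
Combine: (-4 + 6)·√17 = 2*√17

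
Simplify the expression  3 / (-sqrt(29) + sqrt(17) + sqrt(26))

Group as (sqrt(17) + sqrt(26)) - sqrt(29); multiply by (sqrt(17) + sqrt(26)) + sqrt(29), then rationalise the remaining surd.

(-7*sqrt(29) + 10*sqrt(26) + 19*sqrt(17) + sqrt(12818))/262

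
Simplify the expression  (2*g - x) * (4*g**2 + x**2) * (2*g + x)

16*g**4 - x**4

Pair the conjugate factors: ((2*g)+x)((2*g)-x) = 4*g**2 - x**2, then repeat with the next factor.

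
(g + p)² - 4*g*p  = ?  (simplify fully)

After expansion: g² - 2*g*p + p² — a perfect-square trinomial.

(g - p)²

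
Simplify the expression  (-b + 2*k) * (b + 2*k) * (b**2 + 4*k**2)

Telescope via difference of squares: ((2*k)+b)((2*k)-b) = -b**2 + 4*k**2, then repeat with the next factor.

-b**4 + 16*k**4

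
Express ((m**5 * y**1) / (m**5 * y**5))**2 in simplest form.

y**(-8)

Inside the bracket: (y**-4)
Raise to the power 2: (y**-8)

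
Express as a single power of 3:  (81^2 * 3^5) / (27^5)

3^(-2)

81^2 = 3^8; 3^5 = 3^5; 27^5 = 3^15
Combine exponents: 3^(-2)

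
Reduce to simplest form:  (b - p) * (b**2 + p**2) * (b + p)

b**4 - p**4

Pair the conjugate factors: (b+p)(b-p) = b**2 - p**2, then repeat with the next factor.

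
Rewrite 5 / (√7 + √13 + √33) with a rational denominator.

Group as (√7 + √33) + √13; multiply by (√7 + √33) - √13, then rationalise the remaining surd.

(-2*√3003 - 13*√33 + 27*√13 + 39*√7)/39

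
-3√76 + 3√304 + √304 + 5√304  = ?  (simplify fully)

30*√19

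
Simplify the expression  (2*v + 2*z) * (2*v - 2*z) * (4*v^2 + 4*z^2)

16*v^4 - 16*z^4

((2*v)+(2*z))((2*v)-(2*z)) = 4*v^2 - 4*z^2; continue pairing.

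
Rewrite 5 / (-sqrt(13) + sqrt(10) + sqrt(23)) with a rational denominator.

(-10*sqrt(13) + 13*sqrt(10) + sqrt(2990))/52

Group as (sqrt(10) + sqrt(23)) - sqrt(13); multiply by (sqrt(10) + sqrt(23)) + sqrt(13), then rationalise the remaining surd.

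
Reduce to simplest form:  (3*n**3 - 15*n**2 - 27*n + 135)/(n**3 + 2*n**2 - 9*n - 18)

Factor: 3*n**3 - 15*n**2 - 27*n + 135 = 3*(n - 3)*(n - 5)*(n + 3);  n**3 + 2*n**2 - 9*n - 18 = (n + 3)*(n - 3)*(n + 2)
Cancel the common factors (n + 3), (n - 3).

(3*n - 15)/(n + 2)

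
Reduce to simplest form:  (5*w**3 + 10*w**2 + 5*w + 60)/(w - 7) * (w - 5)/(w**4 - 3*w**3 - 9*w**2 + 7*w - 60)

5/(w - 7)

Factor: 5*w**3 + 10*w**2 + 5*w + 60 = 5*(w + 3)*(w**2 - w + 4);  w**4 - 3*w**3 - 9*w**2 + 7*w - 60 = (w - 5)*(w**2 - w + 4)*(w + 3)
Cancel the common factors (w**2 - w + 4), (w - 5), (w + 3).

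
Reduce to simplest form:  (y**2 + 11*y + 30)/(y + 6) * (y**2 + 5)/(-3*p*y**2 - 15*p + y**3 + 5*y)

(y + 5)/(-3*p + y)

Factor: y**2 + 11*y + 30 = (y + 5)*(y + 6);  -3*p*y**2 - 15*p + y**3 + 5*y = (y**2 + 5)*(-3*p + y)
Cancel the common factors (y**2 + 5), (y + 6).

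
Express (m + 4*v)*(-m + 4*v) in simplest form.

-m**2 + 16*v**2

Product of conjugates: (P+Q)(P-Q) = P**2 - Q**2.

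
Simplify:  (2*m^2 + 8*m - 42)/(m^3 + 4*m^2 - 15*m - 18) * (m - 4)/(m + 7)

Factor: 2*m^2 + 8*m - 42 = 2*(m - 3)*(m + 7);  m^3 + 4*m^2 - 15*m - 18 = (m - 3)*(m + 1)*(m + 6)
Cancel the common factors (m + 7), (m - 3).

(2*m - 8)/(m^2 + 7*m + 6)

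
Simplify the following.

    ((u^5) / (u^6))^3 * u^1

Inside the bracket: (u^-1)
Raise to the power 3: (u^-3)
Multiply by u^1: add exponents.

u^(-2)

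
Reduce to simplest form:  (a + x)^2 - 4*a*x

Expanding gives a^2 - 2*a*x + x^2, a perfect square.

(a - x)^2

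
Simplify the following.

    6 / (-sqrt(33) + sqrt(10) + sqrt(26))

Group as (sqrt(10) + sqrt(26)) - sqrt(33); multiply by (sqrt(10) + sqrt(26)) + sqrt(33), then rationalise the remaining surd.

(-18*sqrt(33) + 102*sqrt(26) + 294*sqrt(10) + 24*sqrt(2145))/1031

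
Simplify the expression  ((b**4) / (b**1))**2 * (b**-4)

b**2

Inside the bracket: b**3
Raise to the power 2: b**6
Multiply by (b**-4): add exponents.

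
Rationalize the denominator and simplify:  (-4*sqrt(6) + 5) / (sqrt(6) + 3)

(-17*sqrt(6) + 39)/3

Multiply numerator and denominator by -sqrt(6) + 3.
Denominator becomes 3; numerator becomes -17*sqrt(6) + 39.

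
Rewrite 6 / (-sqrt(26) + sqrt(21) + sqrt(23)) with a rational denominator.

(-9*sqrt(26) + 12*sqrt(23) + 14*sqrt(21) + sqrt(12558))/134

Group as (sqrt(21) + sqrt(23)) - sqrt(26); multiply by (sqrt(21) + sqrt(23)) + sqrt(26), then rationalise the remaining surd.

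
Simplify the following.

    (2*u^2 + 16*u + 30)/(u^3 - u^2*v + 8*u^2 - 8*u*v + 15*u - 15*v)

Factor: 2*u^2 + 16*u + 30 = 2*(u + 5)*(u + 3);  u^3 - u^2*v + 8*u^2 - 8*u*v + 15*u - 15*v = (u + 5)*(u - v)*(u + 3)
Cancel the common factors (u + 3), (u + 5).

2/(u - v)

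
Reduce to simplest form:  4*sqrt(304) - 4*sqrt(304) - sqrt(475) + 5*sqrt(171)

10*sqrt(19)

4*sqrt(304) = 16*sqrt(19); 4*sqrt(304) = 16*sqrt(19); sqrt(475) = 5*sqrt(19); 5*sqrt(171) = 15*sqrt(19)
Combine: (16 - 16 - 5 + 15)·sqrt(19) = 10*sqrt(19)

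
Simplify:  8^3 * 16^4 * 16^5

8^3 = 2^9; 16^4 = 2^16; 16^5 = 2^20
Combine exponents: 2^45

2^45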